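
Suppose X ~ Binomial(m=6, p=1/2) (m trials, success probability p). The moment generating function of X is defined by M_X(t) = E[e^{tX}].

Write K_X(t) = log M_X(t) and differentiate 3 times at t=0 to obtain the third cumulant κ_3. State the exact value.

M_X(t) = (e^(t)/2 + 1/2)^6
K_X(t) = log M_X(t) = 6*log(e^(t)/2 + 1/2)
K′(t) = 6*e^(t)/(e^(t) + 1)
K′′(t) = 6*e^(t)/(e^(2*t) + 2*e^(t) + 1)
K′′′(t) = (-6*e^(2*t) + 6*e^(t))/(e^(3*t) + 3*e^(2*t) + 3*e^(t) + 1)

κ_3 = K′′′(0) = 0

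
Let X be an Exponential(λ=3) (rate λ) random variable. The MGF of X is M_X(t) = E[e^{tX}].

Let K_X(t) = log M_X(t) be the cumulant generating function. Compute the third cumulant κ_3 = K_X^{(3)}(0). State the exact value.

M_X(t) = 3/(3 - t)
K_X(t) = log M_X(t) = -log(3 - t) + log(3)
K′(t) = -1/(t - 3)
K′′(t) = 1/(t^2 - 6*t + 9)
K′′′(t) = -2/(t^3 - 9*t^2 + 27*t - 27)

κ_3 = K′′′(0) = 2/27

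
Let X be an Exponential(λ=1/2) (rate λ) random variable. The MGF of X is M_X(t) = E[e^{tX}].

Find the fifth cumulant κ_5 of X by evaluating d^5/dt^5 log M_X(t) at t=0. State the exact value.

M_X(t) = 1/(2*(1/2 - t))
K_X(t) = log M_X(t) = -log(1/2 - t) - log(2)
K^(5)(t) = -768/(32*t^5 - 80*t^4 + 80*t^3 - 40*t^2 + 10*t - 1)

κ_5 = K^(5)(0) = 768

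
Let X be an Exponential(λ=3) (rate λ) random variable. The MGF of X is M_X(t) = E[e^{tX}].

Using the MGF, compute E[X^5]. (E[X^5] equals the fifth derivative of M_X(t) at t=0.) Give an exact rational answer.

M_X(t) = 3/(3 - t)
M′(t) = 3/(t^2 - 6*t + 9)
M′′(t) = -6/(t^3 - 9*t^2 + 27*t - 27)
M′′′(t) = 18/(t^4 - 12*t^3 + 54*t^2 - 108*t + 81)
M′′′′(t) = -72/(t^5 - 15*t^4 + 90*t^3 - 270*t^2 + 405*t - 243)
M′′′′′(t) = 360/(t^6 - 18*t^5 + 135*t^4 - 540*t^3 + 1215*t^2 - 1458*t + 729)

E[X^5] = M′′′′′(0) = 40/81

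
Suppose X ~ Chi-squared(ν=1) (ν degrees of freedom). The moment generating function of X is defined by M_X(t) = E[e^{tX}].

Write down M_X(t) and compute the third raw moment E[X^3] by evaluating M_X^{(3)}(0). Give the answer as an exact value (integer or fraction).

E[X^3] = M^(3)(0) = 15

M_X(t) = 1/√(1 - 2*t)
M^(3)(t) = -15/(8*t^3*√(1 - 2*t) - 12*t^2*√(1 - 2*t) + 6*t*√(1 - 2*t) - √(1 - 2*t))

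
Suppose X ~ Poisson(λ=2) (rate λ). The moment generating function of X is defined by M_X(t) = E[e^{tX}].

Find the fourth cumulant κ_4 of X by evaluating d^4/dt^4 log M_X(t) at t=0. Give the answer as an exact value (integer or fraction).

κ_4 = K^(4)(0) = 2

M_X(t) = e^(2*e^(t) - 2)
K_X(t) = log M_X(t) = 2*e^(t) - 2
K^(4)(t) = 2*e^(t)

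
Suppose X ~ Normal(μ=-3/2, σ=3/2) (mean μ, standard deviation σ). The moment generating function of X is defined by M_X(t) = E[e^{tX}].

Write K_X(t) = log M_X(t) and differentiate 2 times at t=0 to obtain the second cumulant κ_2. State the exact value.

κ_2 = K^(2)(0) = 9/4

M_X(t) = e^(9*t^2/8 - 3*t/2)
K_X(t) = log M_X(t) = 9*t^2/8 - 3*t/2
K^(2)(t) = 9/4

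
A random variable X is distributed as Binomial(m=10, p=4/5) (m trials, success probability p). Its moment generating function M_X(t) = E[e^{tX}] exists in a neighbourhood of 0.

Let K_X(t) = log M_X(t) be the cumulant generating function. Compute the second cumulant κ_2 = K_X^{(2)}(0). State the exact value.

M_X(t) = (4*e^(t)/5 + 1/5)^10
K_X(t) = log M_X(t) = 10*log(4*e^(t)/5 + 1/5)
K′(t) = 40*e^(t)/(4*e^(t) + 1)
K′′(t) = 40*e^(t)/(16*e^(2*t) + 8*e^(t) + 1)

κ_2 = K′′(0) = 8/5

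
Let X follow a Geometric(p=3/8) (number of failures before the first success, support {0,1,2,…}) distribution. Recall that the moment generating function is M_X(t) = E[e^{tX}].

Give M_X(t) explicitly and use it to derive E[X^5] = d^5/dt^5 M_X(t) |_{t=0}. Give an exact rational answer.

E[X^5] = M′′′′′(0) = 338135/81

M_X(t) = 3/(8*(1 - 5*e^(t)/8))
M′(t) = 15*e^(t)/(25*e^(2*t) - 80*e^(t) + 64)
M′′(t) = (-75*e^(2*t) - 120*e^(t))/(125*e^(3*t) - 600*e^(2*t) + 960*e^(t) - 512)
M′′′(t) = (375*e^(3*t) + 2400*e^(2*t) + 960*e^(t))/(625*e^(4*t) - 4000*e^(3*t) + 9600*e^(2*t) - 10240*e^(t) + 4096)
M′′′′(t) = (-1875*e^(4*t) - 33000*e^(3*t) - 52800*e^(2*t) - 7680*e^(t))/(3125*e^(5*t) - 25000*e^(4*t) + 80000*e^(3*t) - 128000*e^(2*t) + 102400*e^(t) - 32768)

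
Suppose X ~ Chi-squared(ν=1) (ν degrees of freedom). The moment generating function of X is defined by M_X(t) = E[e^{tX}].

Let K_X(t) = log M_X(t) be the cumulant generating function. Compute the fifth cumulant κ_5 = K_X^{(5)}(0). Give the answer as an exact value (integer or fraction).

κ_5 = D^5[K](0) = 384

M_X(t) = 1/√(1 - 2*t)
K_X(t) = log M_X(t) = -log(1 - 2*t)/2
D^5[K](t) = -384/(32*t^5 - 80*t^4 + 80*t^3 - 40*t^2 + 10*t - 1)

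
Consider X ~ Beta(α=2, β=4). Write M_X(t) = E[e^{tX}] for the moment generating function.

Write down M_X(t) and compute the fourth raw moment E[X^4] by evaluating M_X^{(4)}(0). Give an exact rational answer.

M_X(t) = ₁F₁(2; 6; t)
D^4[M](t) = 5*₁F₁(6; 10; t)/126

E[X^4] = D^4[M](0) = 5/126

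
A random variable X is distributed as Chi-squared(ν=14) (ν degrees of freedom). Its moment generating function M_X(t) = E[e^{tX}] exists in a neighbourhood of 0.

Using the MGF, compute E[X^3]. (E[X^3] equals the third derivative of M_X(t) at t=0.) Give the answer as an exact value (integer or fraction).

E[X^3] = M′′′(0) = 4032

M_X(t) = (1 - 2*t)^(-7)
M′(t) = 14/(256*t^8 - 1024*t^7 + 1792*t^6 - 1792*t^5 + 1120*t^4 - 448*t^3 + 112*t^2 - 16*t + 1)
M′′(t) = -224/(512*t^9 - 2304*t^8 + 4608*t^7 - 5376*t^6 + 4032*t^5 - 2016*t^4 + 672*t^3 - 144*t^2 + 18*t - 1)
M′′′(t) = 4032/(1024*t^10 - 5120*t^9 + 11520*t^8 - 15360*t^7 + 13440*t^6 - 8064*t^5 + 3360*t^4 - 960*t^3 + 180*t^2 - 20*t + 1)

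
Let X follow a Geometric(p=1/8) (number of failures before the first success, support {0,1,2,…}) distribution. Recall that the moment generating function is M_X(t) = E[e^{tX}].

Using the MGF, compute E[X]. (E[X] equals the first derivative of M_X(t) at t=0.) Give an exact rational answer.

M_X(t) = 1/(8*(1 - 7*e^(t)/8))
D[M](t) = 7*e^(t)/(49*e^(2*t) - 112*e^(t) + 64)

E[X] = D[M](0) = 7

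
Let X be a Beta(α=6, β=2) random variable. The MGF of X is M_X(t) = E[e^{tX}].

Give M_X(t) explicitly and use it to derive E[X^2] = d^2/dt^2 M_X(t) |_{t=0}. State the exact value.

E[X^2] = D^2[M](0) = 7/12

M_X(t) = ₁F₁(6; 8; t)
D^2[M](t) = 7*₁F₁(8; 10; t)/12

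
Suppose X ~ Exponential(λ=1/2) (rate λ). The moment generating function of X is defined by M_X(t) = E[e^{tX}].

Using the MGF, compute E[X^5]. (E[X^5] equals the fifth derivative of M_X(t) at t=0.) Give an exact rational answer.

E[X^5] = d^5M/dt^5 |_{t=0} = 3840

M_X(t) = 1/(2*(1/2 - t))
dM/dt = 2/(4*t^2 - 4*t + 1)
d^2M/dt^2 = -8/(8*t^3 - 12*t^2 + 6*t - 1)
d^3M/dt^3 = 48/(16*t^4 - 32*t^3 + 24*t^2 - 8*t + 1)
d^4M/dt^4 = -384/(32*t^5 - 80*t^4 + 80*t^3 - 40*t^2 + 10*t - 1)
d^5M/dt^5 = 3840/(64*t^6 - 192*t^5 + 240*t^4 - 160*t^3 + 60*t^2 - 12*t + 1)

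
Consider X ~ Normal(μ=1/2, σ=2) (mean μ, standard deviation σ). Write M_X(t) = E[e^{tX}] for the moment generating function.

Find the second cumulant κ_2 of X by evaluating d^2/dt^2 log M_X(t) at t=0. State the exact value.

M_X(t) = e^(2*t^2 + t/2)
K_X(t) = log M_X(t) = 2*t^2 + t/2
K^(2)(t) = 4

κ_2 = K^(2)(0) = 4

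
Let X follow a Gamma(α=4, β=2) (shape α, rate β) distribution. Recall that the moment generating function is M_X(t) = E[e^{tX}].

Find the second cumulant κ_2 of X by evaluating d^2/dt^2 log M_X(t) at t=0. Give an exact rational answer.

M_X(t) = 16/(2 - t)^4
K_X(t) = log M_X(t) = -4*log(2 - t) + 4*log(2)
dK/dt = -4/(t - 2)
d^2K/dt^2 = 4/(t^2 - 4*t + 4)

κ_2 = d^2K/dt^2 |_{t=0} = 1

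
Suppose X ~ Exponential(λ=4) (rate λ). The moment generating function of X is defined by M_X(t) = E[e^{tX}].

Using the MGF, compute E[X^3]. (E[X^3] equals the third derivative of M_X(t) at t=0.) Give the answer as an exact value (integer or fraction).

M_X(t) = 4/(4 - t)
dM/dt = 4/(t^2 - 8*t + 16)
d^2M/dt^2 = -8/(t^3 - 12*t^2 + 48*t - 64)
d^3M/dt^3 = 24/(t^4 - 16*t^3 + 96*t^2 - 256*t + 256)

E[X^3] = d^3M/dt^3 |_{t=0} = 3/32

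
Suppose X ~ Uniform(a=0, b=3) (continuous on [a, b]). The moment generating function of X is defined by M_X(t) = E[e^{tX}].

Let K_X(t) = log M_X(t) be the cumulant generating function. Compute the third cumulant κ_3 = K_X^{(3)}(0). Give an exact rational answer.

κ_3 = d^3K/dt^3 |_{t=0} = 0

M_X(t) = (e^(3*t) - 1)/(3*t)
K_X(t) = log M_X(t) = -log(t) + log(e^(3*t) - 1) - log(3)
dK/dt = (3*t*e^(3*t) - e^(3*t) + 1)/(t*e^(3*t) - t)
d^2K/dt^2 = (-9*t^2*e^(3*t) + e^(6*t) - 2*e^(3*t) + 1)/(t^2*e^(6*t) - 2*t^2*e^(3*t) + t^2)
d^3K/dt^3 = (27*t^3*e^(6*t) + 27*t^3*e^(3*t) - 2*e^(9*t) + 6*e^(6*t) - 6*e^(3*t) + 2)/(t^3*e^(9*t) - 3*t^3*e^(6*t) + 3*t^3*e^(3*t) - t^3)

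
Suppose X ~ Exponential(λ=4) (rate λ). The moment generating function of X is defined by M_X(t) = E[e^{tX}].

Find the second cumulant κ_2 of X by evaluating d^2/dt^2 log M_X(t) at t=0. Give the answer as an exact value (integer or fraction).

M_X(t) = 4/(4 - t)
K_X(t) = log M_X(t) = -log(4 - t) + 2*log(2)
dK/dt = -1/(t - 4)
d^2K/dt^2 = 1/(t^2 - 8*t + 16)

κ_2 = d^2K/dt^2 |_{t=0} = 1/16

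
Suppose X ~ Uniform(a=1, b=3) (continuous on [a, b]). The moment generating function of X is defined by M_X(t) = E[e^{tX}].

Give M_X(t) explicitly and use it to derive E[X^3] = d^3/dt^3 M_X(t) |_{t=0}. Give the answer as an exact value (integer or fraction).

E[X^3] = D^3[M](0) = 10

M_X(t) = (e^(3*t) - e^(t))/(2*t)
D^3[M](t) = (27*t^3*e^(3*t) - t^3*e^(t) - 27*t^2*e^(3*t) + 3*t^2*e^(t) + 18*t*e^(3*t) - 6*t*e^(t) - 6*e^(3*t) + 6*e^(t))/(2*t^4)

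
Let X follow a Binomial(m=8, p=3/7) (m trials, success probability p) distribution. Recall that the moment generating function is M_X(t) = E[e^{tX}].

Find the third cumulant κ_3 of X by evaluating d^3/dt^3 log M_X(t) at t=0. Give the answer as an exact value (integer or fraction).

M_X(t) = (3*e^(t)/7 + 4/7)^8
K_X(t) = log M_X(t) = 8*log(3*e^(t)/7 + 4/7)
K′(t) = 24*e^(t)/(3*e^(t) + 4)
K′′(t) = 96*e^(t)/(9*e^(2*t) + 24*e^(t) + 16)
K′′′(t) = (-288*e^(2*t) + 384*e^(t))/(27*e^(3*t) + 108*e^(2*t) + 144*e^(t) + 64)

κ_3 = K′′′(0) = 96/343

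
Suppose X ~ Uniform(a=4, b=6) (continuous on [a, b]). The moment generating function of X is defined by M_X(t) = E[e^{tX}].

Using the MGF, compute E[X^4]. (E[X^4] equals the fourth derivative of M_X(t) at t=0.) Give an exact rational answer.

M_X(t) = (e^(6*t) - e^(4*t))/(2*t)

E[X^4] = M^(4)(0) = 3376/5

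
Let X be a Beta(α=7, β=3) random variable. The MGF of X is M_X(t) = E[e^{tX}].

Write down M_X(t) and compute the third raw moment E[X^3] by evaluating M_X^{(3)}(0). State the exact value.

M_X(t) = ₁F₁(7; 10; t)
D^3[M](t) = 21*₁F₁(10; 13; t)/55

E[X^3] = D^3[M](0) = 21/55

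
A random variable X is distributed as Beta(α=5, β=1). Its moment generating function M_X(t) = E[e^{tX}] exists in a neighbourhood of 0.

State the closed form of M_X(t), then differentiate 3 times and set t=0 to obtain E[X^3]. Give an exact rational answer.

M_X(t) = ₁F₁(5; 6; t)
D^3[M](t) = 5*₁F₁(8; 9; t)/8

E[X^3] = D^3[M](0) = 5/8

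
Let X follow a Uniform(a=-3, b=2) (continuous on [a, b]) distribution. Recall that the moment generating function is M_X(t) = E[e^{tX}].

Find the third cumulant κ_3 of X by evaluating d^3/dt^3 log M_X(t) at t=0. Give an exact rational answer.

κ_3 = K^(3)(0) = 0

M_X(t) = (e^(2*t) - e^(-3*t))/(5*t)
K_X(t) = log M_X(t) = -log(t) + log(e^(2*t) - e^(-3*t)) - log(5)
K^(3)(t) = (125*t^3*e^(10*t) + 125*t^3*e^(5*t) - 2*e^(15*t) + 6*e^(10*t) - 6*e^(5*t) + 2)/(t^3*e^(15*t) - 3*t^3*e^(10*t) + 3*t^3*e^(5*t) - t^3)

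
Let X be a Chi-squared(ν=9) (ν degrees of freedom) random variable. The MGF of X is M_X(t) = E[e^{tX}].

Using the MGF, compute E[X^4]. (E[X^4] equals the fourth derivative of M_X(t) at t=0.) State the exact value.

E[X^4] = M′′′′(0) = 19305

M_X(t) = (1 - 2*t)^(-9/2)
M′(t) = -9/(32*t^5*√(1 - 2*t) - 80*t^4*√(1 - 2*t) + 80*t^3*√(1 - 2*t) - 40*t^2*√(1 - 2*t) + 10*t*√(1 - 2*t) - √(1 - 2*t))
M′′(t) = 99/(64*t^6*√(1 - 2*t) - 192*t^5*√(1 - 2*t) + 240*t^4*√(1 - 2*t) - 160*t^3*√(1 - 2*t) + 60*t^2*√(1 - 2*t) - 12*t*√(1 - 2*t) + √(1 - 2*t))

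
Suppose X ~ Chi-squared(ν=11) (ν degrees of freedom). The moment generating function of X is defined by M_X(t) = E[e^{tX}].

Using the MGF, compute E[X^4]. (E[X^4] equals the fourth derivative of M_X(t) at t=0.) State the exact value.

E[X^4] = D^4[M](0) = 36465

M_X(t) = (1 - 2*t)^(-11/2)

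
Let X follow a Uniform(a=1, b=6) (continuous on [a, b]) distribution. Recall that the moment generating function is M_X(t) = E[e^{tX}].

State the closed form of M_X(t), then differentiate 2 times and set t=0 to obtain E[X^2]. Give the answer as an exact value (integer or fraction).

E[X^2] = D^2[M](0) = 43/3

M_X(t) = (e^(6*t) - e^(t))/(5*t)
D^2[M](t) = (36*t^2*e^(6*t) - t^2*e^(t) - 12*t*e^(6*t) + 2*t*e^(t) + 2*e^(6*t) - 2*e^(t))/(5*t^3)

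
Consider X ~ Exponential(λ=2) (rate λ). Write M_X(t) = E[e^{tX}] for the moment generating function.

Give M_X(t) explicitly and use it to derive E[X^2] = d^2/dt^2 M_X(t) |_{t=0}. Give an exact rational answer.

E[X^2] = D^2[M](0) = 1/2

M_X(t) = 2/(2 - t)
D^2[M](t) = -4/(t^3 - 6*t^2 + 12*t - 8)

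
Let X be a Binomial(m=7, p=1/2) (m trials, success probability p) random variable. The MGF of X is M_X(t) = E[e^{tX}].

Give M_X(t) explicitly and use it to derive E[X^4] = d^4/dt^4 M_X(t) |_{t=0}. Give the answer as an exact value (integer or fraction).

E[X^4] = M^(4)(0) = 287

M_X(t) = (e^(t)/2 + 1/2)^7
M^(4)(t) = 2401*e^(7*t)/128 + 567*e^(6*t)/8 + 13125*e^(5*t)/128 + 70*e^(4*t) + 2835*e^(3*t)/128 + 21*e^(2*t)/8 + 7*e^(t)/128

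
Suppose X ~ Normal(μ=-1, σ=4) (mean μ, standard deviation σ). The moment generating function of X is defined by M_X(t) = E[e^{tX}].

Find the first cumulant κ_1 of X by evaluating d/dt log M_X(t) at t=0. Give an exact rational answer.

κ_1 = D[K](0) = -1

M_X(t) = e^(8*t^2 - t)
K_X(t) = log M_X(t) = 8*t^2 - t
D[K](t) = 16*t - 1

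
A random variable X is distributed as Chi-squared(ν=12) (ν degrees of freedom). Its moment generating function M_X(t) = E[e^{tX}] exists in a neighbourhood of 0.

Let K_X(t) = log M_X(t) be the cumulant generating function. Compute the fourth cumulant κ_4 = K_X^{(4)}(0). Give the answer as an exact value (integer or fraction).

M_X(t) = (1 - 2*t)^(-6)
K_X(t) = log M_X(t) = -6*log(1 - 2*t)
dK/dt = -12/(2*t - 1)
d^2K/dt^2 = 24/(4*t^2 - 4*t + 1)
d^3K/dt^3 = -96/(8*t^3 - 12*t^2 + 6*t - 1)
d^4K/dt^4 = 576/(16*t^4 - 32*t^3 + 24*t^2 - 8*t + 1)

κ_4 = d^4K/dt^4 |_{t=0} = 576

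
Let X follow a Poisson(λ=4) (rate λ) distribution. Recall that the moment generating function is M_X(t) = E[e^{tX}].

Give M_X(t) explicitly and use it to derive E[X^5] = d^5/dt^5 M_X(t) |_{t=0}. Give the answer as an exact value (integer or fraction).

M_X(t) = e^(4*e^(t) - 4)
D^5[M](t) = (1024*e^(5*t)*e^(4*e^(t)) + 2560*e^(4*t)*e^(4*e^(t)) + 1600*e^(3*t)*e^(4*e^(t)) + 240*e^(2*t)*e^(4*e^(t)) + 4*e^(t)*e^(4*e^(t)))*e^(-4)

E[X^5] = D^5[M](0) = 5428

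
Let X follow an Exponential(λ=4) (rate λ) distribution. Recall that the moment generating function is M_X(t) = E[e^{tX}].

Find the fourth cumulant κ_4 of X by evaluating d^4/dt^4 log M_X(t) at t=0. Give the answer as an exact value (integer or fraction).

κ_4 = d^4K/dt^4 |_{t=0} = 3/128

M_X(t) = 4/(4 - t)
K_X(t) = log M_X(t) = -log(4 - t) + 2*log(2)
dK/dt = -1/(t - 4)
d^2K/dt^2 = 1/(t^2 - 8*t + 16)
d^3K/dt^3 = -2/(t^3 - 12*t^2 + 48*t - 64)
d^4K/dt^4 = 6/(t^4 - 16*t^3 + 96*t^2 - 256*t + 256)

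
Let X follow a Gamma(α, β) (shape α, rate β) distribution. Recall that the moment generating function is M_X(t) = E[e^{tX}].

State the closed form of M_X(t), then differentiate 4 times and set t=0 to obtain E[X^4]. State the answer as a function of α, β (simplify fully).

M_X(t) = (β/(β - t))^α
M′(t) = -α*β^α*(1/(β - t))^α/(-β + t)
M′′(t) = (α^2*β^α*(1/(β - t))^α + α*β^α*(1/(β - t))^α)/(β^2 - 2*β*t + t^2)
M′′′(t) = (-α^3*β^α*(1/(β - t))^α - 3*α^2*β^α*(1/(β - t))^α - 2*α*β^α*(1/(β - t))^α)/(-β^3 + 3*β^2*t - 3*β*t^2 + t^3)
M′′′′(t) = (α^4*β^α*(1/(β - t))^α + 6*α^3*β^α*(1/(β - t))^α + 11*α^2*β^α*(1/(β - t))^α + 6*α*β^α*(1/(β - t))^α)/(β^4 - 4*β^3*t + 6*β^2*t^2 - 4*β*t^3 + t^4)

E[X^4] = M′′′′(0) = α*(α^3 + 6*α^2 + 11*α + 6)/β^4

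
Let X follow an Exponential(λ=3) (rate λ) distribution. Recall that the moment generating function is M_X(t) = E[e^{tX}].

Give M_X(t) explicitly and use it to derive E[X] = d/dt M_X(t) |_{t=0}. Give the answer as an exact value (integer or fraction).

M_X(t) = 3/(3 - t)
dM/dt = 3/(t^2 - 6*t + 9)

E[X] = dM/dt |_{t=0} = 1/3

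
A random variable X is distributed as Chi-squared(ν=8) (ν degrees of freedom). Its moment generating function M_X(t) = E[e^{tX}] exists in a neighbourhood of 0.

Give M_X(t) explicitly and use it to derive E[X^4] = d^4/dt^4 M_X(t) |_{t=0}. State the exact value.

E[X^4] = D^4[M](0) = 13440

M_X(t) = (1 - 2*t)^(-4)
D^4[M](t) = 13440/(256*t^8 - 1024*t^7 + 1792*t^6 - 1792*t^5 + 1120*t^4 - 448*t^3 + 112*t^2 - 16*t + 1)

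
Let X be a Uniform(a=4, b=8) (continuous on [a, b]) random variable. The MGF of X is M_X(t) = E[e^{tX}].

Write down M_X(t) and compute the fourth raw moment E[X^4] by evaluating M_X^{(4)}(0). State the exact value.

E[X^4] = M′′′′(0) = 7936/5

M_X(t) = (e^(8*t) - e^(4*t))/(4*t)
M′(t) = (8*t*e^(8*t) - 4*t*e^(4*t) - e^(8*t) + e^(4*t))/(4*t^2)
M′′(t) = (32*t^2*e^(8*t) - 8*t^2*e^(4*t) - 8*t*e^(8*t) + 4*t*e^(4*t) + e^(8*t) - e^(4*t))/(2*t^3)
M′′′(t) = (256*t^3*e^(8*t) - 32*t^3*e^(4*t) - 96*t^2*e^(8*t) + 24*t^2*e^(4*t) + 24*t*e^(8*t) - 12*t*e^(4*t) - 3*e^(8*t) + 3*e^(4*t))/(2*t^4)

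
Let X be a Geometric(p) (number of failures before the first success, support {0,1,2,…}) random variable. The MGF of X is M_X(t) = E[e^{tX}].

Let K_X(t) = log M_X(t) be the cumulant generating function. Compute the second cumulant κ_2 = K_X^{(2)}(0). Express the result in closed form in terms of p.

κ_2 = D^2[K](0) = (1 - p)/p^2

M_X(t) = p/(-(1 - p)*e^(t) + 1)
K_X(t) = log M_X(t) = log(p) - log(-(1 - p)*e^(t) + 1)
D^2[K](t) = (-p*e^(t) + e^(t))/(p^2*e^(2*t) - 2*p*e^(2*t) + 2*p*e^(t) + e^(2*t) - 2*e^(t) + 1)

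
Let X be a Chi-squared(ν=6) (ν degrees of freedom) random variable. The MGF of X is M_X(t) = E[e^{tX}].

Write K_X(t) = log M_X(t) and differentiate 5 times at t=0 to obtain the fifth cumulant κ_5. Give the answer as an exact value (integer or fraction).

M_X(t) = (1 - 2*t)^(-3)
K_X(t) = log M_X(t) = -3*log(1 - 2*t)
dK/dt = -6/(2*t - 1)
d^2K/dt^2 = 12/(4*t^2 - 4*t + 1)
d^3K/dt^3 = -48/(8*t^3 - 12*t^2 + 6*t - 1)
d^4K/dt^4 = 288/(16*t^4 - 32*t^3 + 24*t^2 - 8*t + 1)
d^5K/dt^5 = -2304/(32*t^5 - 80*t^4 + 80*t^3 - 40*t^2 + 10*t - 1)

κ_5 = d^5K/dt^5 |_{t=0} = 2304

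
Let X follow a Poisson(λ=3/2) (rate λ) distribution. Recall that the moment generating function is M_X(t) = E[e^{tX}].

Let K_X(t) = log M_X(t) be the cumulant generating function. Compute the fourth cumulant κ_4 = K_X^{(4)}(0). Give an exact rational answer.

κ_4 = K′′′′(0) = 3/2

M_X(t) = e^(3*e^(t)/2 - 3/2)
K_X(t) = log M_X(t) = 3*e^(t)/2 - 3/2
K′(t) = 3*e^(t)/2
K′′(t) = 3*e^(t)/2
K′′′(t) = 3*e^(t)/2
K′′′′(t) = 3*e^(t)/2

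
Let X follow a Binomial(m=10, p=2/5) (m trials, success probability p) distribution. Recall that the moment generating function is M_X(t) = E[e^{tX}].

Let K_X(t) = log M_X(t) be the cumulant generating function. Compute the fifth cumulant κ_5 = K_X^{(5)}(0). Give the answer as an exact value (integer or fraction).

κ_5 = K′′′′′(0) = -564/625

M_X(t) = (2*e^(t)/5 + 3/5)^10
K_X(t) = log M_X(t) = 10*log(2*e^(t)/5 + 3/5)
K′(t) = 20*e^(t)/(2*e^(t) + 3)
K′′(t) = 60*e^(t)/(4*e^(2*t) + 12*e^(t) + 9)
K′′′(t) = (-120*e^(2*t) + 180*e^(t))/(8*e^(3*t) + 36*e^(2*t) + 54*e^(t) + 27)
K′′′′(t) = (240*e^(3*t) - 1440*e^(2*t) + 540*e^(t))/(16*e^(4*t) + 96*e^(3*t) + 216*e^(2*t) + 216*e^(t) + 81)
K′′′′′(t) = (-480*e^(4*t) + 7920*e^(3*t) - 11880*e^(2*t) + 1620*e^(t))/(32*e^(5*t) + 240*e^(4*t) + 720*e^(3*t) + 1080*e^(2*t) + 810*e^(t) + 243)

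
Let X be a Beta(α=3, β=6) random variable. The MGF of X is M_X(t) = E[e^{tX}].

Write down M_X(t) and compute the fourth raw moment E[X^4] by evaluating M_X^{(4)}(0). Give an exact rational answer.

E[X^4] = D^4[M](0) = 1/33

M_X(t) = ₁F₁(3; 9; t)
D^4[M](t) = ₁F₁(7; 13; t)/33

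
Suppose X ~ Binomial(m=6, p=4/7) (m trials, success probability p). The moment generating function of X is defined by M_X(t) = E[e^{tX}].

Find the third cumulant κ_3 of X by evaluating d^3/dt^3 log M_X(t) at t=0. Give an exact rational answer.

M_X(t) = (4*e^(t)/7 + 3/7)^6
K_X(t) = log M_X(t) = 6*log(4*e^(t)/7 + 3/7)
D^3[K](t) = (-288*e^(2*t) + 216*e^(t))/(64*e^(3*t) + 144*e^(2*t) + 108*e^(t) + 27)

κ_3 = D^3[K](0) = -72/343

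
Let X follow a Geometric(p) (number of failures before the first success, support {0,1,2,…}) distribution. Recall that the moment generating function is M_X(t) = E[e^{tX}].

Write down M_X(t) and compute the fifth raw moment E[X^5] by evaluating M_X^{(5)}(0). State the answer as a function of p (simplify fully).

E[X^5] = M′′′′′(0) = -1 + 31/p - 180/p^2 + 390/p^3 - 360/p^4 + 120/p^5

M_X(t) = p/(-(1 - p)*e^(t) + 1)
M′(t) = (-p^2*e^(t) + p*e^(t))/(p^2*e^(2*t) - 2*p*e^(2*t) + 2*p*e^(t) + e^(2*t) - 2*e^(t) + 1)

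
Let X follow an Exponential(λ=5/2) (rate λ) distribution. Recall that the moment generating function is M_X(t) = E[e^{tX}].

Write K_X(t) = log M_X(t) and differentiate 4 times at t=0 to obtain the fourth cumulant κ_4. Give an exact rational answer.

M_X(t) = 5/(2*(5/2 - t))
K_X(t) = log M_X(t) = -log(5/2 - t) - log(2) + log(5)
D^4[K](t) = 96/(16*t^4 - 160*t^3 + 600*t^2 - 1000*t + 625)

κ_4 = D^4[K](0) = 96/625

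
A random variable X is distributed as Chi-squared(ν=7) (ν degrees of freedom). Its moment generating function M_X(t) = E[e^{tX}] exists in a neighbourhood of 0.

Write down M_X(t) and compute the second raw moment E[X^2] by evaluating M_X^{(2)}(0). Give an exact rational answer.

M_X(t) = (1 - 2*t)^(-7/2)
D^2[M](t) = -63/(32*t^5*√(1 - 2*t) - 80*t^4*√(1 - 2*t) + 80*t^3*√(1 - 2*t) - 40*t^2*√(1 - 2*t) + 10*t*√(1 - 2*t) - √(1 - 2*t))

E[X^2] = D^2[M](0) = 63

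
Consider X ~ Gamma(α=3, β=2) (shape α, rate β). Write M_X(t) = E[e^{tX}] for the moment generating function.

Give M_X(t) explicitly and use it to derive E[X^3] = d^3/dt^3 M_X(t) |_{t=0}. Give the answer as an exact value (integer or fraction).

M_X(t) = 8/(2 - t)^3
M′(t) = 24/(t^4 - 8*t^3 + 24*t^2 - 32*t + 16)
M′′(t) = -96/(t^5 - 10*t^4 + 40*t^3 - 80*t^2 + 80*t - 32)
M′′′(t) = 480/(t^6 - 12*t^5 + 60*t^4 - 160*t^3 + 240*t^2 - 192*t + 64)

E[X^3] = M′′′(0) = 15/2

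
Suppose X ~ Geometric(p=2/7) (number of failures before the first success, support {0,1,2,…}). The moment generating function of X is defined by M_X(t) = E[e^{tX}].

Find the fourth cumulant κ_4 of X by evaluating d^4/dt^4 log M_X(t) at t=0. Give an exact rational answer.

M_X(t) = 2/(7*(1 - 5*e^(t)/7))
K_X(t) = log M_X(t) = -log(1 - 5*e^(t)/7) - log(7) + log(2)
K^(4)(t) = (875*e^(3*t) + 4900*e^(2*t) + 1715*e^(t))/(625*e^(4*t) - 3500*e^(3*t) + 7350*e^(2*t) - 6860*e^(t) + 2401)

κ_4 = K^(4)(0) = 3745/8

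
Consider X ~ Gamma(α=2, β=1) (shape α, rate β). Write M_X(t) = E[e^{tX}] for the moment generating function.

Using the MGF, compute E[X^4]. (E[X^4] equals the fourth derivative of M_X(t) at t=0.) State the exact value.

E[X^4] = D^4[M](0) = 120

M_X(t) = (1 - t)^(-2)
D^4[M](t) = 120/(t^6 - 6*t^5 + 15*t^4 - 20*t^3 + 15*t^2 - 6*t + 1)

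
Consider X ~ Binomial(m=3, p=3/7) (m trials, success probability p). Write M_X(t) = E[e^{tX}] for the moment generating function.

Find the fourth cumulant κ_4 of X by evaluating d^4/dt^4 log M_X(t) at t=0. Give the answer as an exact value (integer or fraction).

M_X(t) = (3*e^(t)/7 + 4/7)^3
K_X(t) = log M_X(t) = 3*log(3*e^(t)/7 + 4/7)
dK/dt = 9*e^(t)/(3*e^(t) + 4)
d^2K/dt^2 = 36*e^(t)/(9*e^(2*t) + 24*e^(t) + 16)
d^3K/dt^3 = (-108*e^(2*t) + 144*e^(t))/(27*e^(3*t) + 108*e^(2*t) + 144*e^(t) + 64)
d^4K/dt^4 = (324*e^(3*t) - 1728*e^(2*t) + 576*e^(t))/(81*e^(4*t) + 432*e^(3*t) + 864*e^(2*t) + 768*e^(t) + 256)

κ_4 = d^4K/dt^4 |_{t=0} = -828/2401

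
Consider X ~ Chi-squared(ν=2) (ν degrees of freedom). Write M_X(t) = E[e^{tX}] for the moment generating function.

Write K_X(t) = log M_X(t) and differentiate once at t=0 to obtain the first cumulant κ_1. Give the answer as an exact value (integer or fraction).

κ_1 = D[K](0) = 2

M_X(t) = 1/(1 - 2*t)
K_X(t) = log M_X(t) = -log(1 - 2*t)
D[K](t) = -2/(2*t - 1)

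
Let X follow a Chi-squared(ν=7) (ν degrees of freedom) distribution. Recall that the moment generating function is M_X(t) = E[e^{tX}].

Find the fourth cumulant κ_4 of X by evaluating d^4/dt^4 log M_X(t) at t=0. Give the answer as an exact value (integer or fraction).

κ_4 = K′′′′(0) = 336

M_X(t) = (1 - 2*t)^(-7/2)
K_X(t) = log M_X(t) = -7*log(1 - 2*t)/2
K′(t) = -7/(2*t - 1)
K′′(t) = 14/(4*t^2 - 4*t + 1)
K′′′(t) = -56/(8*t^3 - 12*t^2 + 6*t - 1)
K′′′′(t) = 336/(16*t^4 - 32*t^3 + 24*t^2 - 8*t + 1)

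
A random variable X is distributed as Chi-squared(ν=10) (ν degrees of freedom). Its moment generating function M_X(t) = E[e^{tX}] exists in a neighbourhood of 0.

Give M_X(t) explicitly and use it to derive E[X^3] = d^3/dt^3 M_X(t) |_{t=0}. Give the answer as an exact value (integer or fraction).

E[X^3] = D^3[M](0) = 1680

M_X(t) = (1 - 2*t)^(-5)
D^3[M](t) = 1680/(256*t^8 - 1024*t^7 + 1792*t^6 - 1792*t^5 + 1120*t^4 - 448*t^3 + 112*t^2 - 16*t + 1)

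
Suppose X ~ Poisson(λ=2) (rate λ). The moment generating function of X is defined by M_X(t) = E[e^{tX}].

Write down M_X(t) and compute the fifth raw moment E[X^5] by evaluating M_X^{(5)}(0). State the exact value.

E[X^5] = M^(5)(0) = 454

M_X(t) = e^(2*e^(t) - 2)
M^(5)(t) = (32*e^(5*t)*e^(2*e^(t)) + 160*e^(4*t)*e^(2*e^(t)) + 200*e^(3*t)*e^(2*e^(t)) + 60*e^(2*t)*e^(2*e^(t)) + 2*e^(t)*e^(2*e^(t)))*e^(-2)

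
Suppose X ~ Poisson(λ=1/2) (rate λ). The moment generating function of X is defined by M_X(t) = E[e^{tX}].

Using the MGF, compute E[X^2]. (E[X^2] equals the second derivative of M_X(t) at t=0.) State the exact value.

M_X(t) = e^(e^(t)/2 - 1/2)
M′(t) = e^(-1/2)*e^(t)*e^(e^(t)/2)/2
M′′(t) = (e^(2*t)*e^(e^(t)/2) + 2*e^(t)*e^(e^(t)/2))*e^(-1/2)/4

E[X^2] = M′′(0) = 3/4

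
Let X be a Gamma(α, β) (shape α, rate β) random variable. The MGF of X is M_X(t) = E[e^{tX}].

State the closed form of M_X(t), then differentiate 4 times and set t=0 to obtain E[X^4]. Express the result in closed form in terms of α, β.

M_X(t) = (β/(β - t))^α
dM/dt = -α*β^α*(1/(β - t))^α/(-β + t)
d^2M/dt^2 = (α^2*β^α*(1/(β - t))^α + α*β^α*(1/(β - t))^α)/(β^2 - 2*β*t + t^2)
d^3M/dt^3 = (-α^3*β^α*(1/(β - t))^α - 3*α^2*β^α*(1/(β - t))^α - 2*α*β^α*(1/(β - t))^α)/(-β^3 + 3*β^2*t - 3*β*t^2 + t^3)
d^4M/dt^4 = (α^4*β^α*(1/(β - t))^α + 6*α^3*β^α*(1/(β - t))^α + 11*α^2*β^α*(1/(β - t))^α + 6*α*β^α*(1/(β - t))^α)/(β^4 - 4*β^3*t + 6*β^2*t^2 - 4*β*t^3 + t^4)

E[X^4] = d^4M/dt^4 |_{t=0} = α*(α^3 + 6*α^2 + 11*α + 6)/β^4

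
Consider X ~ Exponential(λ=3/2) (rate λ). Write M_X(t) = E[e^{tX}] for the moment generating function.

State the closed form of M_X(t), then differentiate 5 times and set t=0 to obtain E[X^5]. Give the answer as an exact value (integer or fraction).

E[X^5] = M′′′′′(0) = 1280/81

M_X(t) = 3/(2*(3/2 - t))
M′(t) = 6/(4*t^2 - 12*t + 9)
M′′(t) = -24/(8*t^3 - 36*t^2 + 54*t - 27)
M′′′(t) = 144/(16*t^4 - 96*t^3 + 216*t^2 - 216*t + 81)
M′′′′(t) = -1152/(32*t^5 - 240*t^4 + 720*t^3 - 1080*t^2 + 810*t - 243)
M′′′′′(t) = 11520/(64*t^6 - 576*t^5 + 2160*t^4 - 4320*t^3 + 4860*t^2 - 2916*t + 729)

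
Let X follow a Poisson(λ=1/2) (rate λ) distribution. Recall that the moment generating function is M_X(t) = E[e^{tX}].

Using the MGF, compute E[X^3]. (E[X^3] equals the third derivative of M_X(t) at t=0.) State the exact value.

M_X(t) = e^(e^(t)/2 - 1/2)
D^3[M](t) = (e^(3*t)*e^(e^(t)/2) + 6*e^(2*t)*e^(e^(t)/2) + 4*e^(t)*e^(e^(t)/2))*e^(-1/2)/8

E[X^3] = D^3[M](0) = 11/8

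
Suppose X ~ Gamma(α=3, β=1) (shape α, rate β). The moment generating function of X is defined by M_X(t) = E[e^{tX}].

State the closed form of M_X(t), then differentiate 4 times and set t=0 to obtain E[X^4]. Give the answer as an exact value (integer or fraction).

M_X(t) = (1 - t)^(-3)
dM/dt = 3/(t^4 - 4*t^3 + 6*t^2 - 4*t + 1)
d^2M/dt^2 = -12/(t^5 - 5*t^4 + 10*t^3 - 10*t^2 + 5*t - 1)
d^3M/dt^3 = 60/(t^6 - 6*t^5 + 15*t^4 - 20*t^3 + 15*t^2 - 6*t + 1)
d^4M/dt^4 = -360/(t^7 - 7*t^6 + 21*t^5 - 35*t^4 + 35*t^3 - 21*t^2 + 7*t - 1)

E[X^4] = d^4M/dt^4 |_{t=0} = 360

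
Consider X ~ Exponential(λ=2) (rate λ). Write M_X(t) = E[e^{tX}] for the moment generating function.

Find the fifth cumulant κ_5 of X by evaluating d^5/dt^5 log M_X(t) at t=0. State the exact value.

M_X(t) = 2/(2 - t)
K_X(t) = log M_X(t) = -log(2 - t) + log(2)
K^(5)(t) = -24/(t^5 - 10*t^4 + 40*t^3 - 80*t^2 + 80*t - 32)

κ_5 = K^(5)(0) = 3/4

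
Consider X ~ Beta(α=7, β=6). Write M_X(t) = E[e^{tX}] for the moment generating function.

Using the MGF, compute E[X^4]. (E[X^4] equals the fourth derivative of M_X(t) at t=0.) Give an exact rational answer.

E[X^4] = M^(4)(0) = 3/26

M_X(t) = ₁F₁(7; 13; t)
M^(4)(t) = 3*₁F₁(11; 17; t)/26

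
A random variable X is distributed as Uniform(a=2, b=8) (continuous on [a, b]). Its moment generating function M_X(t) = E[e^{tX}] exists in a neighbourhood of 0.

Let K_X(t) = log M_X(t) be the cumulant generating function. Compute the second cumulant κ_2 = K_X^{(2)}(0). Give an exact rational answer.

κ_2 = K′′(0) = 3

M_X(t) = (e^(8*t) - e^(2*t))/(6*t)
K_X(t) = log M_X(t) = -log(t) + log(e^(8*t) - e^(2*t)) - log(6)
K′(t) = (8*t*e^(6*t) - 2*t - e^(6*t) + 1)/(t*e^(6*t) - t)
K′′(t) = (-36*t^2*e^(6*t) + e^(12*t) - 2*e^(6*t) + 1)/(t^2*e^(12*t) - 2*t^2*e^(6*t) + t^2)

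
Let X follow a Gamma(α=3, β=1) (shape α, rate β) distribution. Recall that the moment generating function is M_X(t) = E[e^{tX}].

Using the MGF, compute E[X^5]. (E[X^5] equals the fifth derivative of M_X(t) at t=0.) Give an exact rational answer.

E[X^5] = M^(5)(0) = 2520

M_X(t) = (1 - t)^(-3)
M^(5)(t) = 2520/(t^8 - 8*t^7 + 28*t^6 - 56*t^5 + 70*t^4 - 56*t^3 + 28*t^2 - 8*t + 1)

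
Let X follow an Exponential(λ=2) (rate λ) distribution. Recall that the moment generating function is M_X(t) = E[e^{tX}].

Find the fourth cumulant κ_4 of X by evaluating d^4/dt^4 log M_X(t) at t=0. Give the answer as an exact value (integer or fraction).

κ_4 = K′′′′(0) = 3/8

M_X(t) = 2/(2 - t)
K_X(t) = log M_X(t) = -log(2 - t) + log(2)
K′(t) = -1/(t - 2)
K′′(t) = 1/(t^2 - 4*t + 4)
K′′′(t) = -2/(t^3 - 6*t^2 + 12*t - 8)
K′′′′(t) = 6/(t^4 - 8*t^3 + 24*t^2 - 32*t + 16)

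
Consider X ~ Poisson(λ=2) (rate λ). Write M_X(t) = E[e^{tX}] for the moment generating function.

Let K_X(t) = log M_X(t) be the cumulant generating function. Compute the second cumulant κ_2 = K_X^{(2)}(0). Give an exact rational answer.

M_X(t) = e^(2*e^(t) - 2)
K_X(t) = log M_X(t) = 2*e^(t) - 2
dK/dt = 2*e^(t)
d^2K/dt^2 = 2*e^(t)

κ_2 = d^2K/dt^2 |_{t=0} = 2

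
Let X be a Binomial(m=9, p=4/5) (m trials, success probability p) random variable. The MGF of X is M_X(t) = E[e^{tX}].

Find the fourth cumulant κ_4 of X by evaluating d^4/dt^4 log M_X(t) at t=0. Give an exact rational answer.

κ_4 = d^4K/dt^4 |_{t=0} = 36/625

M_X(t) = (4*e^(t)/5 + 1/5)^9
K_X(t) = log M_X(t) = 9*log(4*e^(t)/5 + 1/5)
dK/dt = 36*e^(t)/(4*e^(t) + 1)
d^2K/dt^2 = 36*e^(t)/(16*e^(2*t) + 8*e^(t) + 1)
d^3K/dt^3 = (-144*e^(2*t) + 36*e^(t))/(64*e^(3*t) + 48*e^(2*t) + 12*e^(t) + 1)
d^4K/dt^4 = (576*e^(3*t) - 576*e^(2*t) + 36*e^(t))/(256*e^(4*t) + 256*e^(3*t) + 96*e^(2*t) + 16*e^(t) + 1)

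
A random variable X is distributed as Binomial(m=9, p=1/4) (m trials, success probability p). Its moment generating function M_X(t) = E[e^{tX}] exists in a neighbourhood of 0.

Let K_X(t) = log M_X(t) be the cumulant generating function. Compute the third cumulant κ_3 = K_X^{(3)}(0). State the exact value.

κ_3 = d^3K/dt^3 |_{t=0} = 27/32

M_X(t) = (e^(t)/4 + 3/4)^9
K_X(t) = log M_X(t) = 9*log(e^(t)/4 + 3/4)
dK/dt = 9*e^(t)/(e^(t) + 3)
d^2K/dt^2 = 27*e^(t)/(e^(2*t) + 6*e^(t) + 9)
d^3K/dt^3 = (-27*e^(2*t) + 81*e^(t))/(e^(3*t) + 9*e^(2*t) + 27*e^(t) + 27)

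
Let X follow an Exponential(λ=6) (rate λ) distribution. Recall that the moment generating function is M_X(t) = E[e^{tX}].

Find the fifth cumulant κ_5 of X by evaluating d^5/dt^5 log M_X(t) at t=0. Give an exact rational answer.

M_X(t) = 6/(6 - t)
K_X(t) = log M_X(t) = -log(6 - t) + log(6)
K^(5)(t) = -24/(t^5 - 30*t^4 + 360*t^3 - 2160*t^2 + 6480*t - 7776)

κ_5 = K^(5)(0) = 1/324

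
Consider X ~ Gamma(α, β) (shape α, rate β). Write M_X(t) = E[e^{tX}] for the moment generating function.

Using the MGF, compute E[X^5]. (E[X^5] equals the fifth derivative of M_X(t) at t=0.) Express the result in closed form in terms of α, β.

M_X(t) = (β/(β - t))^α
M′(t) = -α*β^α*(1/(β - t))^α/(-β + t)
M′′(t) = (α^2*β^α*(1/(β - t))^α + α*β^α*(1/(β - t))^α)/(β^2 - 2*β*t + t^2)
M′′′(t) = (-α^3*β^α*(1/(β - t))^α - 3*α^2*β^α*(1/(β - t))^α - 2*α*β^α*(1/(β - t))^α)/(-β^3 + 3*β^2*t - 3*β*t^2 + t^3)
M′′′′(t) = (α^4*β^α*(1/(β - t))^α + 6*α^3*β^α*(1/(β - t))^α + 11*α^2*β^α*(1/(β - t))^α + 6*α*β^α*(1/(β - t))^α)/(β^4 - 4*β^3*t + 6*β^2*t^2 - 4*β*t^3 + t^4)

E[X^5] = M′′′′′(0) = α*(α^4 + 10*α^3 + 35*α^2 + 50*α + 24)/β^5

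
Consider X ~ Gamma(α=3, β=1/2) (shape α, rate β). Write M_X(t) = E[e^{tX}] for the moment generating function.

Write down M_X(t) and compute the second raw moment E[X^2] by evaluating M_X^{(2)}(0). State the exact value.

E[X^2] = M′′(0) = 48

M_X(t) = 1/(8*(1/2 - t)^3)
M′(t) = 6/(16*t^4 - 32*t^3 + 24*t^2 - 8*t + 1)
M′′(t) = -48/(32*t^5 - 80*t^4 + 80*t^3 - 40*t^2 + 10*t - 1)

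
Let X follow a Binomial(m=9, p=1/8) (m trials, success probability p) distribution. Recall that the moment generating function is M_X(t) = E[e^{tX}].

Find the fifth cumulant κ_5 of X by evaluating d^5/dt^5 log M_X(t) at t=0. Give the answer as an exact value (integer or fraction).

M_X(t) = (e^(t)/8 + 7/8)^9
K_X(t) = log M_X(t) = 9*log(e^(t)/8 + 7/8)
K′(t) = 9*e^(t)/(e^(t) + 7)
K′′(t) = 63*e^(t)/(e^(2*t) + 14*e^(t) + 49)
K′′′(t) = (-63*e^(2*t) + 441*e^(t))/(e^(3*t) + 21*e^(2*t) + 147*e^(t) + 343)
K′′′′(t) = (63*e^(3*t) - 1764*e^(2*t) + 3087*e^(t))/(e^(4*t) + 28*e^(3*t) + 294*e^(2*t) + 1372*e^(t) + 2401)
K′′′′′(t) = (-63*e^(4*t) + 4851*e^(3*t) - 33957*e^(2*t) + 21609*e^(t))/(e^(5*t) + 35*e^(4*t) + 490*e^(3*t) + 3430*e^(2*t) + 12005*e^(t) + 16807)

κ_5 = K′′′′′(0) = -945/4096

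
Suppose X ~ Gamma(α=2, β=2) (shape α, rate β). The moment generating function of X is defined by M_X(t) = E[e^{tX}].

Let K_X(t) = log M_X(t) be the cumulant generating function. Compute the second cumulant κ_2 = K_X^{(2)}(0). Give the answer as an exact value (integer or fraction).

κ_2 = K^(2)(0) = 1/2

M_X(t) = 4/(2 - t)^2
K_X(t) = log M_X(t) = -2*log(2 - t) + 2*log(2)
K^(2)(t) = 2/(t^2 - 4*t + 4)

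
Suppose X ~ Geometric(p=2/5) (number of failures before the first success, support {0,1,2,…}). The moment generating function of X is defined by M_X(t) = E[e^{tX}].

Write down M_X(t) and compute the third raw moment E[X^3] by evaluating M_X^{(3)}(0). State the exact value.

M_X(t) = 2/(5*(1 - 3*e^(t)/5))
M^(3)(t) = (54*e^(3*t) + 360*e^(2*t) + 150*e^(t))/(81*e^(4*t) - 540*e^(3*t) + 1350*e^(2*t) - 1500*e^(t) + 625)

E[X^3] = M^(3)(0) = 141/4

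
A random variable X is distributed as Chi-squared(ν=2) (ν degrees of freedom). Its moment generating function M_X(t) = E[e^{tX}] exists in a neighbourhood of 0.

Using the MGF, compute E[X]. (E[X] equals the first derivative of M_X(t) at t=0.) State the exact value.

M_X(t) = 1/(1 - 2*t)
D[M](t) = 2/(4*t^2 - 4*t + 1)

E[X] = D[M](0) = 2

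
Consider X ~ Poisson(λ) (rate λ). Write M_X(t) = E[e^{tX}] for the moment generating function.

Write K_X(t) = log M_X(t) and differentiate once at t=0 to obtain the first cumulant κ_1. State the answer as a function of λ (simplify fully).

M_X(t) = e^(λ*(e^(t) - 1))
K_X(t) = log M_X(t) = λ*(e^(t) - 1)
K^(1)(t) = λ*e^(t)

κ_1 = K^(1)(0) = λ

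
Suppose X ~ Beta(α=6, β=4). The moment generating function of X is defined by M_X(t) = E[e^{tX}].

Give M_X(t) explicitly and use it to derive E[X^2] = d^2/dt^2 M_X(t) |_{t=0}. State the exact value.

E[X^2] = M^(2)(0) = 21/55

M_X(t) = ₁F₁(6; 10; t)
M^(2)(t) = 21*₁F₁(8; 12; t)/55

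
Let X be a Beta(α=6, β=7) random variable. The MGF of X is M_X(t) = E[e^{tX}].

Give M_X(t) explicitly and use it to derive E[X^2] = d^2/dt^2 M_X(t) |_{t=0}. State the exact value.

M_X(t) = ₁F₁(6; 13; t)
M^(2)(t) = 3*₁F₁(8; 15; t)/13

E[X^2] = M^(2)(0) = 3/13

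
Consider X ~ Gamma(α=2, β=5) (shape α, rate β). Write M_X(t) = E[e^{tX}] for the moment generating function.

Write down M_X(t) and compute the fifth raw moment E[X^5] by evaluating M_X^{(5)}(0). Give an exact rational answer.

M_X(t) = 25/(5 - t)^2
D^5[M](t) = -18000/(t^7 - 35*t^6 + 525*t^5 - 4375*t^4 + 21875*t^3 - 65625*t^2 + 109375*t - 78125)

E[X^5] = D^5[M](0) = 144/625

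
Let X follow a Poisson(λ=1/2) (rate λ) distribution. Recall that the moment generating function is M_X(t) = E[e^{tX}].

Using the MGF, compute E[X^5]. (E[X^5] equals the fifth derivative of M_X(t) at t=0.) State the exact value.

E[X^5] = M^(5)(0) = 257/32

M_X(t) = e^(e^(t)/2 - 1/2)
M^(5)(t) = (e^(5*t)*e^(e^(t)/2) + 20*e^(4*t)*e^(e^(t)/2) + 100*e^(3*t)*e^(e^(t)/2) + 120*e^(2*t)*e^(e^(t)/2) + 16*e^(t)*e^(e^(t)/2))*e^(-1/2)/32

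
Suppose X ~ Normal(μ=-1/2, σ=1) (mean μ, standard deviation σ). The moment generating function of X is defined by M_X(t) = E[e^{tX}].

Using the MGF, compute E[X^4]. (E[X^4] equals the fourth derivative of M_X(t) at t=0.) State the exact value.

M_X(t) = e^(t^2/2 - t/2)
M^(4)(t) = (16*t^4*e^(t^2/2) - 32*t^3*e^(t^2/2) + 120*t^2*e^(t^2/2) - 104*t*e^(t^2/2) + 73*e^(t^2/2))*e^(-t/2)/16

E[X^4] = M^(4)(0) = 73/16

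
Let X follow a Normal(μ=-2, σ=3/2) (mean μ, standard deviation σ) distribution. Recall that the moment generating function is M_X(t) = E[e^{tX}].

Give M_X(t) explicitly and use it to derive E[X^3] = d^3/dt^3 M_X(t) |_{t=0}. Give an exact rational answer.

E[X^3] = d^3M/dt^3 |_{t=0} = -43/2

M_X(t) = e^(9*t^2/8 - 2*t)
dM/dt = 9*t*e^(-2*t)*e^(9*t^2/8)/4 - 2*e^(-2*t)*e^(9*t^2/8)
d^2M/dt^2 = (81*t^2*e^(9*t^2/8) - 144*t*e^(9*t^2/8) + 100*e^(9*t^2/8))*e^(-2*t)/16
d^3M/dt^3 = (729*t^3*e^(9*t^2/8) - 1944*t^2*e^(9*t^2/8) + 2700*t*e^(9*t^2/8) - 1376*e^(9*t^2/8))*e^(-2*t)/64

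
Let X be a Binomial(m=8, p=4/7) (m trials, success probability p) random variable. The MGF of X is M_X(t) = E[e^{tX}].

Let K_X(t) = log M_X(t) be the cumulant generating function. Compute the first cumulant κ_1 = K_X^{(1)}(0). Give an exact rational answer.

M_X(t) = (4*e^(t)/7 + 3/7)^8
K_X(t) = log M_X(t) = 8*log(4*e^(t)/7 + 3/7)
K′(t) = 32*e^(t)/(4*e^(t) + 3)

κ_1 = K′(0) = 32/7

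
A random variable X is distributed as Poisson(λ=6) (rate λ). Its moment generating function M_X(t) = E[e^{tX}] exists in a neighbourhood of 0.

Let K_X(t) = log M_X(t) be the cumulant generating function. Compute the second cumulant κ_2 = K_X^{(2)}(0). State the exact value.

κ_2 = d^2K/dt^2 |_{t=0} = 6

M_X(t) = e^(6*e^(t) - 6)
K_X(t) = log M_X(t) = 6*e^(t) - 6
dK/dt = 6*e^(t)
d^2K/dt^2 = 6*e^(t)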